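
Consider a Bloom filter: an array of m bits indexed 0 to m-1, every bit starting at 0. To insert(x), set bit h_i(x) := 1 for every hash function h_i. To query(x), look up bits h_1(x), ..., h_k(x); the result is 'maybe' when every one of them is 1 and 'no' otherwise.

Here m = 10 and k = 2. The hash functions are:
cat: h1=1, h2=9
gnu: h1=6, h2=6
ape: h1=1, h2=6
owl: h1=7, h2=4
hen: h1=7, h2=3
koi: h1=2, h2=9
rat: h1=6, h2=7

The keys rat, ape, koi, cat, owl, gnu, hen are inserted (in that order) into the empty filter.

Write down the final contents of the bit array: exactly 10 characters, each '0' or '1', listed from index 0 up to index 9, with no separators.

Answer: 0111101101

Derivation:
Start: bits=0000000000
After insert 'rat': sets bits 6 7 -> bits=0000001100
After insert 'ape': sets bits 1 6 -> bits=0100001100
After insert 'koi': sets bits 2 9 -> bits=0110001101
After insert 'cat': sets bits 1 9 -> bits=0110001101
After insert 'owl': sets bits 4 7 -> bits=0110101101
After insert 'gnu': sets bits 6 -> bits=0110101101
After insert 'hen': sets bits 3 7 -> bits=0111101101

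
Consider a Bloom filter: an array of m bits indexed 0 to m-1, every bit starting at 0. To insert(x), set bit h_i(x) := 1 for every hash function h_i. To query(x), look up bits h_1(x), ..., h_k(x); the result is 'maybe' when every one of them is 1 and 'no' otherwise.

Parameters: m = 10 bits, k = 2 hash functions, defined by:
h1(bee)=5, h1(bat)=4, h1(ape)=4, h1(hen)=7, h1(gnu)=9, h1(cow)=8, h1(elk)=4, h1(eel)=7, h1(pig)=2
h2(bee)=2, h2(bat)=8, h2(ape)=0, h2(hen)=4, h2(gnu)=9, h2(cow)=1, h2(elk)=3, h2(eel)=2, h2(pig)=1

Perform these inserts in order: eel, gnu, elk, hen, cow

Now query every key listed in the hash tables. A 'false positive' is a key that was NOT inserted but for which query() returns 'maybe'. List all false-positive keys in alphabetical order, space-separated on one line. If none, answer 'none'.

Start: bits=0000000000
After insert 'eel': sets bits 2 7 -> bits=0010000100
After insert 'gnu': sets bits 9 -> bits=0010000101
After insert 'elk': sets bits 3 4 -> bits=0011100101
After insert 'hen': sets bits 4 7 -> bits=0011100101
After insert 'cow': sets bits 1 8 -> bits=0111100111
Not inserted: ape bat bee pig — query each against bits=0111100111:
query ape: checks bit0=0, bit4=1 (has a 0) -> no => not a false positive
query bat: checks bit4=1, bit8=1 (all 1) -> maybe => FALSE POSITIVE
query bee: checks bit2=1, bit5=0 (has a 0) -> no => not a false positive
query pig: checks bit1=1, bit2=1 (all 1) -> maybe => FALSE POSITIVE
False positives (alphabetical): bat pig

Answer: bat pig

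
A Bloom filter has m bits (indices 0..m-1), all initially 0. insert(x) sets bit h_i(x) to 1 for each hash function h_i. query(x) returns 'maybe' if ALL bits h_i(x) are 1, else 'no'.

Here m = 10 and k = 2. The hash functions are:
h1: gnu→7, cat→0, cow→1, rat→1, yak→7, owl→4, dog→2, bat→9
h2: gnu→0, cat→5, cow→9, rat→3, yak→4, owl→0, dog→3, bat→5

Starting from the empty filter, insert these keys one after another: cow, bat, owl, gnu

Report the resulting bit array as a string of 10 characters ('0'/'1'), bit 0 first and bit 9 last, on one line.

Answer: 1100110101

Derivation:
Start: bits=0000000000
After insert 'cow': sets bits 1 9 -> bits=0100000001
After insert 'bat': sets bits 5 9 -> bits=0100010001
After insert 'owl': sets bits 0 4 -> bits=1100110001
After insert 'gnu': sets bits 0 7 -> bits=1100110101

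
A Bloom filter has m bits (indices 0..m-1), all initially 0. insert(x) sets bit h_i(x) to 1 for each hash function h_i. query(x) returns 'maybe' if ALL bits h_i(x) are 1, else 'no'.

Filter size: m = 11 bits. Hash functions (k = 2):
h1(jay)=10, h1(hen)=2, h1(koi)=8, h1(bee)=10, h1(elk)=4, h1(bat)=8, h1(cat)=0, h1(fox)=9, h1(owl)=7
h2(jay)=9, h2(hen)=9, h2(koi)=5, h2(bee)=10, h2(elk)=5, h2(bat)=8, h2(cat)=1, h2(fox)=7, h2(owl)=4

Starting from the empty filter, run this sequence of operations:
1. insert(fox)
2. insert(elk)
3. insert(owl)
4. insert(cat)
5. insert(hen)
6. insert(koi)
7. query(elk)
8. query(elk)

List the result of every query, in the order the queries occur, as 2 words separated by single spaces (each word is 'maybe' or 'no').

Start: bits=00000000000
Op 1: insert fox -> sets bits 7 9 -> bits=00000001010
Op 2: insert elk -> sets bits 4 5 -> bits=00001101010
Op 3: insert owl -> sets bits 4 7 -> bits=00001101010
Op 4: insert cat -> sets bits 0 1 -> bits=11001101010
Op 5: insert hen -> sets bits 2 9 -> bits=11101101010
Op 6: insert koi -> sets bits 5 8 -> bits=11101101110
Op 7: query elk -> checks bit4=1, bit5=1 (all 1) -> maybe
Op 8: query elk -> checks bit4=1, bit5=1 (all 1) -> maybe
Query results in order: maybe maybe

Answer: maybe maybe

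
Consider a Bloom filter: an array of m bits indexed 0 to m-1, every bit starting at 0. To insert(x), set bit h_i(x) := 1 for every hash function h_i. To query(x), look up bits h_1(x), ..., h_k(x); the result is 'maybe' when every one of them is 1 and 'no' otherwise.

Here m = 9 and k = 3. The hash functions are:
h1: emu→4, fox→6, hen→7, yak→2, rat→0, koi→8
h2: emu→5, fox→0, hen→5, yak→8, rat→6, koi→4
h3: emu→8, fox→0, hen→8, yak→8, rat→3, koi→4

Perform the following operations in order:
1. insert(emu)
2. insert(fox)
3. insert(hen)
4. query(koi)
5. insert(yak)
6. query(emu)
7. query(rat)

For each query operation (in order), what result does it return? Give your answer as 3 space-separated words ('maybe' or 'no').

Start: bits=000000000
Op 1: insert emu -> sets bits 4 5 8 -> bits=000011001
Op 2: insert fox -> sets bits 0 6 -> bits=100011101
Op 3: insert hen -> sets bits 5 7 8 -> bits=100011111
Op 4: query koi -> checks bit4=1, bit8=1 (all 1) -> maybe
Op 5: insert yak -> sets bits 2 8 -> bits=101011111
Op 6: query emu -> checks bit4=1, bit5=1, bit8=1 (all 1) -> maybe
Op 7: query rat -> checks bit0=1, bit3=0, bit6=1 (has a 0) -> no
Query results in order: maybe maybe no

Answer: maybe maybe no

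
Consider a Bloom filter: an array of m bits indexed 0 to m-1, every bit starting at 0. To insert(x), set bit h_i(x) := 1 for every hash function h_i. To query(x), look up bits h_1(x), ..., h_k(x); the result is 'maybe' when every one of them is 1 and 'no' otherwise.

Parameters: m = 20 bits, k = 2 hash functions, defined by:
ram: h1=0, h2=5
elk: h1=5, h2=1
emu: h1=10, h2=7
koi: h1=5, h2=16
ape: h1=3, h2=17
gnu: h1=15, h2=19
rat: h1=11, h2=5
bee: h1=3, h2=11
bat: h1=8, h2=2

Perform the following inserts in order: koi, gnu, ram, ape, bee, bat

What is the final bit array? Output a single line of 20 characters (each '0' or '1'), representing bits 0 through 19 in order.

Answer: 10110100100100011101

Derivation:
Start: bits=00000000000000000000
After insert 'koi': sets bits 5 16 -> bits=00000100000000001000
After insert 'gnu': sets bits 15 19 -> bits=00000100000000011001
After insert 'ram': sets bits 0 5 -> bits=10000100000000011001
After insert 'ape': sets bits 3 17 -> bits=10010100000000011101
After insert 'bee': sets bits 3 11 -> bits=10010100000100011101
After insert 'bat': sets bits 2 8 -> bits=10110100100100011101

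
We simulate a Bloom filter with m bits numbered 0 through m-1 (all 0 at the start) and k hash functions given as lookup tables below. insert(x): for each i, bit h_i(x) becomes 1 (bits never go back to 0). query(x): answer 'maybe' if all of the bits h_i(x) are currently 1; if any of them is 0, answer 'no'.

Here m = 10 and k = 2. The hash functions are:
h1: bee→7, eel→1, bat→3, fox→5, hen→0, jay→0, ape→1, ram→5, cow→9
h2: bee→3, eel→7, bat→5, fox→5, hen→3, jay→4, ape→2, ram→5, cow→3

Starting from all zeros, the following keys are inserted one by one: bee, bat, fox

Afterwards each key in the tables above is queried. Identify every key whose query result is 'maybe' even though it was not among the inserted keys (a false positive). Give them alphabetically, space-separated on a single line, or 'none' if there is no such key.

Start: bits=0000000000
After insert 'bee': sets bits 3 7 -> bits=0001000100
After insert 'bat': sets bits 3 5 -> bits=0001010100
After insert 'fox': sets bits 5 -> bits=0001010100
Not inserted: ape cow eel hen jay ram — query each against bits=0001010100:
query ape: checks bit1=0, bit2=0 (has a 0) -> no => not a false positive
query cow: checks bit3=1, bit9=0 (has a 0) -> no => not a false positive
query eel: checks bit1=0, bit7=1 (has a 0) -> no => not a false positive
query hen: checks bit0=0, bit3=1 (has a 0) -> no => not a false positive
query jay: checks bit0=0, bit4=0 (has a 0) -> no => not a false positive
query ram: checks bit5=1 (all 1) -> maybe => FALSE POSITIVE
False positives (alphabetical): ram

Answer: ram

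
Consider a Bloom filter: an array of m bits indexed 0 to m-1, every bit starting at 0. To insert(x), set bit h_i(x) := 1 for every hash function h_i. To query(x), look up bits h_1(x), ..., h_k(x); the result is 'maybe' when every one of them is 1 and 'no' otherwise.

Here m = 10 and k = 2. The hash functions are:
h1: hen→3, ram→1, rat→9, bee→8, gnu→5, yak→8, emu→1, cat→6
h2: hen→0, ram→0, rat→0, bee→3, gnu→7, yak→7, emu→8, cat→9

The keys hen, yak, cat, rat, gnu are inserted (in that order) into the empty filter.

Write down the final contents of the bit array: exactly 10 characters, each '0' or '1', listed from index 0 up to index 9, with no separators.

Answer: 1001011111

Derivation:
Start: bits=0000000000
After insert 'hen': sets bits 0 3 -> bits=1001000000
After insert 'yak': sets bits 7 8 -> bits=1001000110
After insert 'cat': sets bits 6 9 -> bits=1001001111
After insert 'rat': sets bits 0 9 -> bits=1001001111
After insert 'gnu': sets bits 5 7 -> bits=1001011111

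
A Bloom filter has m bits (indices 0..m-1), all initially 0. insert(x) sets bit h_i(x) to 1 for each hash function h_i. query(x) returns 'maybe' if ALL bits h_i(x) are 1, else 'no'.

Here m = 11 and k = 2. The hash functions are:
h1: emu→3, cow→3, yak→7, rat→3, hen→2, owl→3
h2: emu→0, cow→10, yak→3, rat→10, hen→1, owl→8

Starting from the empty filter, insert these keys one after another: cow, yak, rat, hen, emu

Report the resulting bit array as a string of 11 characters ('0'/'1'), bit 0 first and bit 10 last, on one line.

Start: bits=00000000000
After insert 'cow': sets bits 3 10 -> bits=00010000001
After insert 'yak': sets bits 3 7 -> bits=00010001001
After insert 'rat': sets bits 3 10 -> bits=00010001001
After insert 'hen': sets bits 1 2 -> bits=01110001001
After insert 'emu': sets bits 0 3 -> bits=11110001001

Answer: 11110001001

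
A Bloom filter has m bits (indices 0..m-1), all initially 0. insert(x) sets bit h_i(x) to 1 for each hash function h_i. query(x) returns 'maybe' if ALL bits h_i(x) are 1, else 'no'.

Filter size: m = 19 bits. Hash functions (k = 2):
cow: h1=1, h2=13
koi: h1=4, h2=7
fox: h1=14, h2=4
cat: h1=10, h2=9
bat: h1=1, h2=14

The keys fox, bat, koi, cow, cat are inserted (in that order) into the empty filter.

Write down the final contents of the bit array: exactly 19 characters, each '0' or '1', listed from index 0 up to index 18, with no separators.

Answer: 0100100101100110000

Derivation:
Start: bits=0000000000000000000
After insert 'fox': sets bits 4 14 -> bits=0000100000000010000
After insert 'bat': sets bits 1 14 -> bits=0100100000000010000
After insert 'koi': sets bits 4 7 -> bits=0100100100000010000
After insert 'cow': sets bits 1 13 -> bits=0100100100000110000
After insert 'cat': sets bits 9 10 -> bits=0100100101100110000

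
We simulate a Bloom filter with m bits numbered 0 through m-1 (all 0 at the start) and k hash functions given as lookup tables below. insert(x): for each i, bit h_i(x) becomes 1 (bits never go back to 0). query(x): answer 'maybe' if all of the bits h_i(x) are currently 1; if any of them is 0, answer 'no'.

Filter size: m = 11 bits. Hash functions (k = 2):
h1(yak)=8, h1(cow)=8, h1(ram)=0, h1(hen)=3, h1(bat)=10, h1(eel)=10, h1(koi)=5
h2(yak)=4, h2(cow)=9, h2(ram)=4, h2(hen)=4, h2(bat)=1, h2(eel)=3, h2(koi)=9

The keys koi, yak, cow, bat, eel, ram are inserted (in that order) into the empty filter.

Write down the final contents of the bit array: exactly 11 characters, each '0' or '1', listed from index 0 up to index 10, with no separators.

Answer: 11011100111

Derivation:
Start: bits=00000000000
After insert 'koi': sets bits 5 9 -> bits=00000100010
After insert 'yak': sets bits 4 8 -> bits=00001100110
After insert 'cow': sets bits 8 9 -> bits=00001100110
After insert 'bat': sets bits 1 10 -> bits=01001100111
After insert 'eel': sets bits 3 10 -> bits=01011100111
After insert 'ram': sets bits 0 4 -> bits=11011100111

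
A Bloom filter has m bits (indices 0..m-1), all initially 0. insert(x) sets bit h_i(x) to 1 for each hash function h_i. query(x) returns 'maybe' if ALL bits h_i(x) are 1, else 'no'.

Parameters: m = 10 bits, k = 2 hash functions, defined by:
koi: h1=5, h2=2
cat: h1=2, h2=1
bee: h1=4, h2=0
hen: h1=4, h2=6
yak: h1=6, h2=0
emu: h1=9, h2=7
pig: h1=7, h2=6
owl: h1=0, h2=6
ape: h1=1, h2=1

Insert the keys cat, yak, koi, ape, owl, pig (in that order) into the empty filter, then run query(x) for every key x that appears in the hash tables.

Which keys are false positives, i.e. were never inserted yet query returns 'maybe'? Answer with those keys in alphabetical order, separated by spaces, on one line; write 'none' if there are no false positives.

Answer: none

Derivation:
Start: bits=0000000000
After insert 'cat': sets bits 1 2 -> bits=0110000000
After insert 'yak': sets bits 0 6 -> bits=1110001000
After insert 'koi': sets bits 2 5 -> bits=1110011000
After insert 'ape': sets bits 1 -> bits=1110011000
After insert 'owl': sets bits 0 6 -> bits=1110011000
After insert 'pig': sets bits 6 7 -> bits=1110011100
Not inserted: bee emu hen — query each against bits=1110011100:
query bee: checks bit0=1, bit4=0 (has a 0) -> no => not a false positive
query emu: checks bit7=1, bit9=0 (has a 0) -> no => not a false positive
query hen: checks bit4=0, bit6=1 (has a 0) -> no => not a false positive
False positives (alphabetical): none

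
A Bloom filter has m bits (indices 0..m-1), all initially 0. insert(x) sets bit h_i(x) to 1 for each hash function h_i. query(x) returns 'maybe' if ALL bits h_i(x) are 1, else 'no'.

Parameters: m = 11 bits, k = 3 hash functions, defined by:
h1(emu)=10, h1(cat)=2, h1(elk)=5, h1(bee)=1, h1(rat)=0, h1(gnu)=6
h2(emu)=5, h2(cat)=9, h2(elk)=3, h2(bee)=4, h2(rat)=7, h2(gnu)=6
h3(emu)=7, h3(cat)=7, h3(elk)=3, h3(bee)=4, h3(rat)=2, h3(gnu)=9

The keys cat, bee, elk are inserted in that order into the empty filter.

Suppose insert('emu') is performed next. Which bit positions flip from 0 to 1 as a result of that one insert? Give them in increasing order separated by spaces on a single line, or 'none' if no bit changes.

Start: bits=00000000000
After insert 'cat': sets bits 2 7 9 -> bits=00100001010
After insert 'bee': sets bits 1 4 -> bits=01101001010
After insert 'elk': sets bits 3 5 -> bits=01111101010
insert 'emu' would touch bits 5 7 10; currently bit5=1, bit7=1, bit10=0
Bits that are 0 among those (would change 0->1): 10

Answer: 10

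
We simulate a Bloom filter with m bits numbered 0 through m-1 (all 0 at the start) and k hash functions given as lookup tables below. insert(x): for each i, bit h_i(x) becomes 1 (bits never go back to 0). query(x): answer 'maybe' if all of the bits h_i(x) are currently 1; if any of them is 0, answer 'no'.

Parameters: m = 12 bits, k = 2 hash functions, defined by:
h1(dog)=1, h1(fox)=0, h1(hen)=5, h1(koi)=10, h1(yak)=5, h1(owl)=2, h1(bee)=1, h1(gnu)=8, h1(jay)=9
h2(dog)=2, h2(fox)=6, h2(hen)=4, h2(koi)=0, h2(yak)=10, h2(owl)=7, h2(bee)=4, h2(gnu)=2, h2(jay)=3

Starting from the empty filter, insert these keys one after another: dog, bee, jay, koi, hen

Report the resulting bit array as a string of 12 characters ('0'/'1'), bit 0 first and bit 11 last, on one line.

Answer: 111111000110

Derivation:
Start: bits=000000000000
After insert 'dog': sets bits 1 2 -> bits=011000000000
After insert 'bee': sets bits 1 4 -> bits=011010000000
After insert 'jay': sets bits 3 9 -> bits=011110000100
After insert 'koi': sets bits 0 10 -> bits=111110000110
After insert 'hen': sets bits 4 5 -> bits=111111000110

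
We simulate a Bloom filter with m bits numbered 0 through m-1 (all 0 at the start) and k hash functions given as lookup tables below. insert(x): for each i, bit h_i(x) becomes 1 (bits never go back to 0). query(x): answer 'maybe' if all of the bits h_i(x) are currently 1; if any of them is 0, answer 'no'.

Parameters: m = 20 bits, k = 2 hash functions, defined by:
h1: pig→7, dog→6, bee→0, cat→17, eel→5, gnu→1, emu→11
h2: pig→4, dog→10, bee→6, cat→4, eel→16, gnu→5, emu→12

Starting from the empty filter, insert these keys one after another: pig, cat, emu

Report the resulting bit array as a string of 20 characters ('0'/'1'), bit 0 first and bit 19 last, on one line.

Start: bits=00000000000000000000
After insert 'pig': sets bits 4 7 -> bits=00001001000000000000
After insert 'cat': sets bits 4 17 -> bits=00001001000000000100
After insert 'emu': sets bits 11 12 -> bits=00001001000110000100

Answer: 00001001000110000100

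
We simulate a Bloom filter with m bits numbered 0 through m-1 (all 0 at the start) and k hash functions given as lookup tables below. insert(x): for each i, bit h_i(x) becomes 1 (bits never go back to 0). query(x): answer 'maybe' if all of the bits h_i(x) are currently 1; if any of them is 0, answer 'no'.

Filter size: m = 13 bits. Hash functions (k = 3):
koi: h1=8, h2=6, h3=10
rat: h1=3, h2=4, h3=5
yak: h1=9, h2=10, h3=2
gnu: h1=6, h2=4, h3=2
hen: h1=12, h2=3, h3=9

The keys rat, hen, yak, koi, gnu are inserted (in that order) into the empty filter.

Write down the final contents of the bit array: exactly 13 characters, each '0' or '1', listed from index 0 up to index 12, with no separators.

Answer: 0011111011101

Derivation:
Start: bits=0000000000000
After insert 'rat': sets bits 3 4 5 -> bits=0001110000000
After insert 'hen': sets bits 3 9 12 -> bits=0001110001001
After insert 'yak': sets bits 2 9 10 -> bits=0011110001101
After insert 'koi': sets bits 6 8 10 -> bits=0011111011101
After insert 'gnu': sets bits 2 4 6 -> bits=0011111011101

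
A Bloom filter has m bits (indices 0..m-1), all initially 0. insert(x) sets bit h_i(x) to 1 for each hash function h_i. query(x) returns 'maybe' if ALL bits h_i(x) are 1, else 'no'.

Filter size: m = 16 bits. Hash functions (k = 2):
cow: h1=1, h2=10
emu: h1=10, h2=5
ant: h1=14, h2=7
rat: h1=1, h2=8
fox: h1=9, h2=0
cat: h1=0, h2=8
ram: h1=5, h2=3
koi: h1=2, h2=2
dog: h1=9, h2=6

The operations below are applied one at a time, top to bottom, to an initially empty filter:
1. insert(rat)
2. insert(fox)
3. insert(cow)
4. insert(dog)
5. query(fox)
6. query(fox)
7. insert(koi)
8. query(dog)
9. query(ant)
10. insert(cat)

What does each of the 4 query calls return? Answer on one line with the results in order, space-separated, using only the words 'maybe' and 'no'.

Answer: maybe maybe maybe no

Derivation:
Start: bits=0000000000000000
Op 1: insert rat -> sets bits 1 8 -> bits=0100000010000000
Op 2: insert fox -> sets bits 0 9 -> bits=1100000011000000
Op 3: insert cow -> sets bits 1 10 -> bits=1100000011100000
Op 4: insert dog -> sets bits 6 9 -> bits=1100001011100000
Op 5: query fox -> checks bit0=1, bit9=1 (all 1) -> maybe
Op 6: query fox -> checks bit0=1, bit9=1 (all 1) -> maybe
Op 7: insert koi -> sets bits 2 -> bits=1110001011100000
Op 8: query dog -> checks bit6=1, bit9=1 (all 1) -> maybe
Op 9: query ant -> checks bit7=0, bit14=0 (has a 0) -> no
Op 10: insert cat -> sets bits 0 8 -> bits=1110001011100000
Query results in order: maybe maybe maybe no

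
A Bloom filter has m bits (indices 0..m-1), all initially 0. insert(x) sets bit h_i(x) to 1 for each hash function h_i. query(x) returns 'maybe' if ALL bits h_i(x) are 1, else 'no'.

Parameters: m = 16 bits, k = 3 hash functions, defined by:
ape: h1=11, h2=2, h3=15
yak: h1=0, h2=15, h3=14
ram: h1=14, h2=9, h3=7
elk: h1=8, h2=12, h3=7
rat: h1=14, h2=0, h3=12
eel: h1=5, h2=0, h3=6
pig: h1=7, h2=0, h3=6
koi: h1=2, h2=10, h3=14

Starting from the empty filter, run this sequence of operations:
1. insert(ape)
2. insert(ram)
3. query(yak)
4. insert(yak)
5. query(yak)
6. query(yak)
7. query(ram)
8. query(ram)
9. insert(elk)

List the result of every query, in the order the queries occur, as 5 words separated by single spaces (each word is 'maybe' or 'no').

Start: bits=0000000000000000
Op 1: insert ape -> sets bits 2 11 15 -> bits=0010000000010001
Op 2: insert ram -> sets bits 7 9 14 -> bits=0010000101010011
Op 3: query yak -> checks bit0=0, bit14=1, bit15=1 (has a 0) -> no
Op 4: insert yak -> sets bits 0 14 15 -> bits=1010000101010011
Op 5: query yak -> checks bit0=1, bit14=1, bit15=1 (all 1) -> maybe
Op 6: query yak -> checks bit0=1, bit14=1, bit15=1 (all 1) -> maybe
Op 7: query ram -> checks bit7=1, bit9=1, bit14=1 (all 1) -> maybe
Op 8: query ram -> checks bit7=1, bit9=1, bit14=1 (all 1) -> maybe
Op 9: insert elk -> sets bits 7 8 12 -> bits=1010000111011011
Query results in order: no maybe maybe maybe maybe

Answer: no maybe maybe maybe maybe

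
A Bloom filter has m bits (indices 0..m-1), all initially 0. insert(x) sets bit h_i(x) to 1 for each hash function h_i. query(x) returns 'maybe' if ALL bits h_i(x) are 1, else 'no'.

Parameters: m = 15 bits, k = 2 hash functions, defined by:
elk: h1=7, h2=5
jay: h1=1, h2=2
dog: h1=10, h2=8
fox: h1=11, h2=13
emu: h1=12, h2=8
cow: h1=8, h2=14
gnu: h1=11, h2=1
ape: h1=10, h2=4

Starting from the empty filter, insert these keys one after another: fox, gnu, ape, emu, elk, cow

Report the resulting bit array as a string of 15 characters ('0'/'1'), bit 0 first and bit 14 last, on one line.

Start: bits=000000000000000
After insert 'fox': sets bits 11 13 -> bits=000000000001010
After insert 'gnu': sets bits 1 11 -> bits=010000000001010
After insert 'ape': sets bits 4 10 -> bits=010010000011010
After insert 'emu': sets bits 8 12 -> bits=010010001011110
After insert 'elk': sets bits 5 7 -> bits=010011011011110
After insert 'cow': sets bits 8 14 -> bits=010011011011111

Answer: 010011011011111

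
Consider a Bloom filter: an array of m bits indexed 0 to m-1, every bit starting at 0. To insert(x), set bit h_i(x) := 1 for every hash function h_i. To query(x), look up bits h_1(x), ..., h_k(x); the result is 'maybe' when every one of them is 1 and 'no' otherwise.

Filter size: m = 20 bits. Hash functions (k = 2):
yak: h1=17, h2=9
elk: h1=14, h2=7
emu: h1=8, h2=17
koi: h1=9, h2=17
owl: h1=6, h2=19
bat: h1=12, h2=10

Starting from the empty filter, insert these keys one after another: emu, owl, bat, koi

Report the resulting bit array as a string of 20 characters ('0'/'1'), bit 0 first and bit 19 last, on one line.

Start: bits=00000000000000000000
After insert 'emu': sets bits 8 17 -> bits=00000000100000000100
After insert 'owl': sets bits 6 19 -> bits=00000010100000000101
After insert 'bat': sets bits 10 12 -> bits=00000010101010000101
After insert 'koi': sets bits 9 17 -> bits=00000010111010000101

Answer: 00000010111010000101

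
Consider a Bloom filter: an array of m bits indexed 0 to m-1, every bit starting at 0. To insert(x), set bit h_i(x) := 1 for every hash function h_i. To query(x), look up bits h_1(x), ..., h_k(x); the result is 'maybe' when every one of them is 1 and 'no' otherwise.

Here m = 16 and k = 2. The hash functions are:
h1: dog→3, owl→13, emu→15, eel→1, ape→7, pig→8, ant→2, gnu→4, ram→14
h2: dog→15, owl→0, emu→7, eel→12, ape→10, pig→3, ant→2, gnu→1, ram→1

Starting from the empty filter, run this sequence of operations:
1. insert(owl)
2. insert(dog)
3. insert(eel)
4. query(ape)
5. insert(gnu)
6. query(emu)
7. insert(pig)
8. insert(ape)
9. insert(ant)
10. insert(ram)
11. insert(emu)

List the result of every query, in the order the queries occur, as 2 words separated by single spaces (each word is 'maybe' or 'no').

Start: bits=0000000000000000
Op 1: insert owl -> sets bits 0 13 -> bits=1000000000000100
Op 2: insert dog -> sets bits 3 15 -> bits=1001000000000101
Op 3: insert eel -> sets bits 1 12 -> bits=1101000000001101
Op 4: query ape -> checks bit7=0, bit10=0 (has a 0) -> no
Op 5: insert gnu -> sets bits 1 4 -> bits=1101100000001101
Op 6: query emu -> checks bit7=0, bit15=1 (has a 0) -> no
Op 7: insert pig -> sets bits 3 8 -> bits=1101100010001101
Op 8: insert ape -> sets bits 7 10 -> bits=1101100110101101
Op 9: insert ant -> sets bits 2 -> bits=1111100110101101
Op 10: insert ram -> sets bits 1 14 -> bits=1111100110101111
Op 11: insert emu -> sets bits 7 15 -> bits=1111100110101111
Query results in order: no no

Answer: no no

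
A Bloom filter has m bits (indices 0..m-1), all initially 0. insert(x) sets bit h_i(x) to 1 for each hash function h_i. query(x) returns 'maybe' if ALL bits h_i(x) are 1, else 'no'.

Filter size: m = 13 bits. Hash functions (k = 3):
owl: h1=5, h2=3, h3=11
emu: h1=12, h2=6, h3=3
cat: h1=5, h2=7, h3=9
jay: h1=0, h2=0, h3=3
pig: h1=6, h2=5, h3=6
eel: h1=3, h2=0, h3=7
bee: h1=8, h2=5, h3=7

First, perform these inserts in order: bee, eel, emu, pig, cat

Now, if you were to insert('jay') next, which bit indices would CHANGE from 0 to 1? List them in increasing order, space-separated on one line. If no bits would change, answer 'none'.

Answer: none

Derivation:
Start: bits=0000000000000
After insert 'bee': sets bits 5 7 8 -> bits=0000010110000
After insert 'eel': sets bits 0 3 7 -> bits=1001010110000
After insert 'emu': sets bits 3 6 12 -> bits=1001011110001
After insert 'pig': sets bits 5 6 -> bits=1001011110001
After insert 'cat': sets bits 5 7 9 -> bits=1001011111001
insert 'jay' would touch bits 0 3; currently bit0=1, bit3=1
Bits that are 0 among those (would change 0->1): none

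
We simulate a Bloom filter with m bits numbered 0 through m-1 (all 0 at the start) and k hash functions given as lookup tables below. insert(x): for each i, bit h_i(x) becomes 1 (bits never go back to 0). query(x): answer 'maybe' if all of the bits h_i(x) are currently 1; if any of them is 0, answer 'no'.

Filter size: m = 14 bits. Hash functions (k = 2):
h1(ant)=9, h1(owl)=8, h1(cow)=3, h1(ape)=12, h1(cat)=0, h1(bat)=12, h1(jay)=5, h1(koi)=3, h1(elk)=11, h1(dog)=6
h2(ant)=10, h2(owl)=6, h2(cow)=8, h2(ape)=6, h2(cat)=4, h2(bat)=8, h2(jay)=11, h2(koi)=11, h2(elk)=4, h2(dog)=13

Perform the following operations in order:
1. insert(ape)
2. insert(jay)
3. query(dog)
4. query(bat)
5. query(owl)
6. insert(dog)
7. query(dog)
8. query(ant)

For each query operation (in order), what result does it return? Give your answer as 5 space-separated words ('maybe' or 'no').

Start: bits=00000000000000
Op 1: insert ape -> sets bits 6 12 -> bits=00000010000010
Op 2: insert jay -> sets bits 5 11 -> bits=00000110000110
Op 3: query dog -> checks bit6=1, bit13=0 (has a 0) -> no
Op 4: query bat -> checks bit8=0, bit12=1 (has a 0) -> no
Op 5: query owl -> checks bit6=1, bit8=0 (has a 0) -> no
Op 6: insert dog -> sets bits 6 13 -> bits=00000110000111
Op 7: query dog -> checks bit6=1, bit13=1 (all 1) -> maybe
Op 8: query ant -> checks bit9=0, bit10=0 (has a 0) -> no
Query results in order: no no no maybe no

Answer: no no no maybe no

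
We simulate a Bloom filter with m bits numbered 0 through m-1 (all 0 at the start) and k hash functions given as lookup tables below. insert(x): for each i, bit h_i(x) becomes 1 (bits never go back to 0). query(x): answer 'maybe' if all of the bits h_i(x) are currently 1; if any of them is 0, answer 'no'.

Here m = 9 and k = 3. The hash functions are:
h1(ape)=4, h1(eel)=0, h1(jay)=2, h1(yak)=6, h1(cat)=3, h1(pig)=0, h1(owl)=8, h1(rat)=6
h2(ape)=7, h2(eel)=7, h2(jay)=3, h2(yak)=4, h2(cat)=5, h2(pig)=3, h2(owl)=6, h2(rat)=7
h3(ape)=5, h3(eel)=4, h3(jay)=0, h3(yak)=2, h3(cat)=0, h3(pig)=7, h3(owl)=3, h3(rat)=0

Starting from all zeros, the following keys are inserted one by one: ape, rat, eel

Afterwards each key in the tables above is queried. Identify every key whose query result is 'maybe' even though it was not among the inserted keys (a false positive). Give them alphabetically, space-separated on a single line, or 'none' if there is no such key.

Answer: none

Derivation:
Start: bits=000000000
After insert 'ape': sets bits 4 5 7 -> bits=000011010
After insert 'rat': sets bits 0 6 7 -> bits=100011110
After insert 'eel': sets bits 0 4 7 -> bits=100011110
Not inserted: cat jay owl pig yak — query each against bits=100011110:
query cat: checks bit0=1, bit3=0, bit5=1 (has a 0) -> no => not a false positive
query jay: checks bit0=1, bit2=0, bit3=0 (has a 0) -> no => not a false positive
query owl: checks bit3=0, bit6=1, bit8=0 (has a 0) -> no => not a false positive
query pig: checks bit0=1, bit3=0, bit7=1 (has a 0) -> no => not a false positive
query yak: checks bit2=0, bit4=1, bit6=1 (has a 0) -> no => not a false positive
False positives (alphabetical): none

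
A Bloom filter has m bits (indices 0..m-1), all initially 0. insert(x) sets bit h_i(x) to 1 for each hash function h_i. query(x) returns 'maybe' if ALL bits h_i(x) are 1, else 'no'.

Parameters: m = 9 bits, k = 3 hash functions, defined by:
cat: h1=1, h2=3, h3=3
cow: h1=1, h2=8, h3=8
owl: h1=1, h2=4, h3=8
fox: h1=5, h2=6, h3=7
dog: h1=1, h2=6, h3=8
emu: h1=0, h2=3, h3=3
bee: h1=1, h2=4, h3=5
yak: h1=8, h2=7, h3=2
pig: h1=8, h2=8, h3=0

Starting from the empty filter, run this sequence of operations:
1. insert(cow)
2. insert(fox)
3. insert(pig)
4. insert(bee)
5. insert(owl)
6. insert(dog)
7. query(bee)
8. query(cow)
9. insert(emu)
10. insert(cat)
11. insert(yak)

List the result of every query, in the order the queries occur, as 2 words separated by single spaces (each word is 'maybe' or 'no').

Answer: maybe maybe

Derivation:
Start: bits=000000000
Op 1: insert cow -> sets bits 1 8 -> bits=010000001
Op 2: insert fox -> sets bits 5 6 7 -> bits=010001111
Op 3: insert pig -> sets bits 0 8 -> bits=110001111
Op 4: insert bee -> sets bits 1 4 5 -> bits=110011111
Op 5: insert owl -> sets bits 1 4 8 -> bits=110011111
Op 6: insert dog -> sets bits 1 6 8 -> bits=110011111
Op 7: query bee -> checks bit1=1, bit4=1, bit5=1 (all 1) -> maybe
Op 8: query cow -> checks bit1=1, bit8=1 (all 1) -> maybe
Op 9: insert emu -> sets bits 0 3 -> bits=110111111
Op 10: insert cat -> sets bits 1 3 -> bits=110111111
Op 11: insert yak -> sets bits 2 7 8 -> bits=111111111
Query results in order: maybe maybe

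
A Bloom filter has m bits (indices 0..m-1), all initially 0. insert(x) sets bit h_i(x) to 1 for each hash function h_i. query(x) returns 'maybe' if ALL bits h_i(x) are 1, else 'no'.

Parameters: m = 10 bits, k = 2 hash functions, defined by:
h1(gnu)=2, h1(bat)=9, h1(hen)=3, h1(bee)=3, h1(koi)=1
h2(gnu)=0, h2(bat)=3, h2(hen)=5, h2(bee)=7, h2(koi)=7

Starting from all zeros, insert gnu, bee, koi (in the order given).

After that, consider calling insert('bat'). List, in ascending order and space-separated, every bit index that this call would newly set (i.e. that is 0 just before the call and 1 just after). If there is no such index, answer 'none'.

Start: bits=0000000000
After insert 'gnu': sets bits 0 2 -> bits=1010000000
After insert 'bee': sets bits 3 7 -> bits=1011000100
After insert 'koi': sets bits 1 7 -> bits=1111000100
insert 'bat' would touch bits 3 9; currently bit3=1, bit9=0
Bits that are 0 among those (would change 0->1): 9

Answer: 9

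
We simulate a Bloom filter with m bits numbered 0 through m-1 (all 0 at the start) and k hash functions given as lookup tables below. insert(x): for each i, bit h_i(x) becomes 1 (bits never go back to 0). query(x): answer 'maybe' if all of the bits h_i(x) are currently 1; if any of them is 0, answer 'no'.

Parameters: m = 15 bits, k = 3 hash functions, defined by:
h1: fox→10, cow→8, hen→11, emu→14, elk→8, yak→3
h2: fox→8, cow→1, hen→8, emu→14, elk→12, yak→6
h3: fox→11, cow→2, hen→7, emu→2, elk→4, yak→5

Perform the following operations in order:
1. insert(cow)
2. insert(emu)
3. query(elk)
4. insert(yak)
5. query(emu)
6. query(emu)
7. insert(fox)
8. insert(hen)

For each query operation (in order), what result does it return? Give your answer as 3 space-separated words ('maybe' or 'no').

Start: bits=000000000000000
Op 1: insert cow -> sets bits 1 2 8 -> bits=011000001000000
Op 2: insert emu -> sets bits 2 14 -> bits=011000001000001
Op 3: query elk -> checks bit4=0, bit8=1, bit12=0 (has a 0) -> no
Op 4: insert yak -> sets bits 3 5 6 -> bits=011101101000001
Op 5: query emu -> checks bit2=1, bit14=1 (all 1) -> maybe
Op 6: query emu -> checks bit2=1, bit14=1 (all 1) -> maybe
Op 7: insert fox -> sets bits 8 10 11 -> bits=011101101011001
Op 8: insert hen -> sets bits 7 8 11 -> bits=011101111011001
Query results in order: no maybe maybe

Answer: no maybe maybe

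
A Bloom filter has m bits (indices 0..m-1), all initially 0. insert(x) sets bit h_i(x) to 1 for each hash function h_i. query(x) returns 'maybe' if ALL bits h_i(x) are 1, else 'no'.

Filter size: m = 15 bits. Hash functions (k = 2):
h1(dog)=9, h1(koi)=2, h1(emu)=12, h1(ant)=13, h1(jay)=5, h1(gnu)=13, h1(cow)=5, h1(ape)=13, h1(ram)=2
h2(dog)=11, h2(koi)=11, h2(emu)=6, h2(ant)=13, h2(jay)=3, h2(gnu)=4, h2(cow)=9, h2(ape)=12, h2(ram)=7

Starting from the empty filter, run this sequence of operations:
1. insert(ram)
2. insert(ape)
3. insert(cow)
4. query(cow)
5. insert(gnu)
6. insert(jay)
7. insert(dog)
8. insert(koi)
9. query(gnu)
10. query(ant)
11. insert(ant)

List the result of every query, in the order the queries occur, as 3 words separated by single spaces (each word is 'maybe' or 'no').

Start: bits=000000000000000
Op 1: insert ram -> sets bits 2 7 -> bits=001000010000000
Op 2: insert ape -> sets bits 12 13 -> bits=001000010000110
Op 3: insert cow -> sets bits 5 9 -> bits=001001010100110
Op 4: query cow -> checks bit5=1, bit9=1 (all 1) -> maybe
Op 5: insert gnu -> sets bits 4 13 -> bits=001011010100110
Op 6: insert jay -> sets bits 3 5 -> bits=001111010100110
Op 7: insert dog -> sets bits 9 11 -> bits=001111010101110
Op 8: insert koi -> sets bits 2 11 -> bits=001111010101110
Op 9: query gnu -> checks bit4=1, bit13=1 (all 1) -> maybe
Op 10: query ant -> checks bit13=1 (all 1) -> maybe
Op 11: insert ant -> sets bits 13 -> bits=001111010101110
Query results in order: maybe maybe maybe

Answer: maybe maybe maybe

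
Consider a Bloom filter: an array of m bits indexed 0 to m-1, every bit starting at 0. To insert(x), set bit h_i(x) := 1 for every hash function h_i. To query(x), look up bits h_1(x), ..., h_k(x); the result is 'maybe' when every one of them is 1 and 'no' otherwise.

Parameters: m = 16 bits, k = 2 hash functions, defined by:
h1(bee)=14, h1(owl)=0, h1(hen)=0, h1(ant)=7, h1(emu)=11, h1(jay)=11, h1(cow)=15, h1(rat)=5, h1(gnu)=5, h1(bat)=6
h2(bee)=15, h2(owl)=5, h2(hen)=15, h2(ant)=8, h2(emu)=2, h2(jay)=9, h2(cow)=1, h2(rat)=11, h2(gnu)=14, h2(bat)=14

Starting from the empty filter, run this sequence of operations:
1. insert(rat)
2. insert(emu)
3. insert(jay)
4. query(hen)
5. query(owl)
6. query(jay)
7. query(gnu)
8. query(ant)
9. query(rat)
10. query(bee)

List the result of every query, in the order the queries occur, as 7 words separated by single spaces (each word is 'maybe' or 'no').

Start: bits=0000000000000000
Op 1: insert rat -> sets bits 5 11 -> bits=0000010000010000
Op 2: insert emu -> sets bits 2 11 -> bits=0010010000010000
Op 3: insert jay -> sets bits 9 11 -> bits=0010010001010000
Op 4: query hen -> checks bit0=0, bit15=0 (has a 0) -> no
Op 5: query owl -> checks bit0=0, bit5=1 (has a 0) -> no
Op 6: query jay -> checks bit9=1, bit11=1 (all 1) -> maybe
Op 7: query gnu -> checks bit5=1, bit14=0 (has a 0) -> no
Op 8: query ant -> checks bit7=0, bit8=0 (has a 0) -> no
Op 9: query rat -> checks bit5=1, bit11=1 (all 1) -> maybe
Op 10: query bee -> checks bit14=0, bit15=0 (has a 0) -> no
Query results in order: no no maybe no no maybe no

Answer: no no maybe no no maybe no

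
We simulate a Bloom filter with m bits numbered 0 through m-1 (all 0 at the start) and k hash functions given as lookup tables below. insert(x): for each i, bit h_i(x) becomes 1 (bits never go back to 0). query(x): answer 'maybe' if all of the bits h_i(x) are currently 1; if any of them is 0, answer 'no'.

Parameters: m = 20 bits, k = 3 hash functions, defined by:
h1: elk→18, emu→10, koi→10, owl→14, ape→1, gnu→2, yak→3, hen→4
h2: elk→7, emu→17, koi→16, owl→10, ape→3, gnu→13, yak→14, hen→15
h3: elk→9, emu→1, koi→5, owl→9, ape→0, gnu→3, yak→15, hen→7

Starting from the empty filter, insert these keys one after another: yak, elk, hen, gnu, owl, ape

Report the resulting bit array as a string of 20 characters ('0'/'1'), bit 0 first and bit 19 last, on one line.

Answer: 11111001011001110010

Derivation:
Start: bits=00000000000000000000
After insert 'yak': sets bits 3 14 15 -> bits=00010000000000110000
After insert 'elk': sets bits 7 9 18 -> bits=00010001010000110010
After insert 'hen': sets bits 4 7 15 -> bits=00011001010000110010
After insert 'gnu': sets bits 2 3 13 -> bits=00111001010001110010
After insert 'owl': sets bits 9 10 14 -> bits=00111001011001110010
After insert 'ape': sets bits 0 1 3 -> bits=11111001011001110010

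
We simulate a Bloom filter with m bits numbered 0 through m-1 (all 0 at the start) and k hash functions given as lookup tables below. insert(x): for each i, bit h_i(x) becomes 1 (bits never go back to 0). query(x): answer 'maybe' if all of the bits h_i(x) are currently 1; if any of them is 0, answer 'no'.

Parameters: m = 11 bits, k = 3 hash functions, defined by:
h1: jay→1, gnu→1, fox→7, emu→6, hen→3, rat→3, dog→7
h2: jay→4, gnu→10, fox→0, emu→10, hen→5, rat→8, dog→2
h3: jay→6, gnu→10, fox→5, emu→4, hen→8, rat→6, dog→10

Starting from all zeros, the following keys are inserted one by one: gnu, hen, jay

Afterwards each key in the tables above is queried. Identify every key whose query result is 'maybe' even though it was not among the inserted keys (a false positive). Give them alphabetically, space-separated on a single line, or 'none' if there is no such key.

Start: bits=00000000000
After insert 'gnu': sets bits 1 10 -> bits=01000000001
After insert 'hen': sets bits 3 5 8 -> bits=01010100101
After insert 'jay': sets bits 1 4 6 -> bits=01011110101
Not inserted: dog emu fox rat — query each against bits=01011110101:
query dog: checks bit2=0, bit7=0, bit10=1 (has a 0) -> no => not a false positive
query emu: checks bit4=1, bit6=1, bit10=1 (all 1) -> maybe => FALSE POSITIVE
query fox: checks bit0=0, bit5=1, bit7=0 (has a 0) -> no => not a false positive
query rat: checks bit3=1, bit6=1, bit8=1 (all 1) -> maybe => FALSE POSITIVE
False positives (alphabetical): emu rat

Answer: emu rat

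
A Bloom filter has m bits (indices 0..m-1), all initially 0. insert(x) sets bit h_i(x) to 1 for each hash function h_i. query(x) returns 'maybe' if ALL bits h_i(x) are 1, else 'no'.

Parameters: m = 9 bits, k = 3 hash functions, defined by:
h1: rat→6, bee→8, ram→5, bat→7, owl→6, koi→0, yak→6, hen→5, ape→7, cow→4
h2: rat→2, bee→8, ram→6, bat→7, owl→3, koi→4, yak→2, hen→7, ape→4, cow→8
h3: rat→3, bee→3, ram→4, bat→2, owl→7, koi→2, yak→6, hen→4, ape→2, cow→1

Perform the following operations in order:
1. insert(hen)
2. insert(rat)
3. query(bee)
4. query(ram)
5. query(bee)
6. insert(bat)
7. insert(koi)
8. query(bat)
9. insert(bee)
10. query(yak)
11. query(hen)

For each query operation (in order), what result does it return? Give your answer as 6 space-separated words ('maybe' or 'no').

Start: bits=000000000
Op 1: insert hen -> sets bits 4 5 7 -> bits=000011010
Op 2: insert rat -> sets bits 2 3 6 -> bits=001111110
Op 3: query bee -> checks bit3=1, bit8=0 (has a 0) -> no
Op 4: query ram -> checks bit4=1, bit5=1, bit6=1 (all 1) -> maybe
Op 5: query bee -> checks bit3=1, bit8=0 (has a 0) -> no
Op 6: insert bat -> sets bits 2 7 -> bits=001111110
Op 7: insert koi -> sets bits 0 2 4 -> bits=101111110
Op 8: query bat -> checks bit2=1, bit7=1 (all 1) -> maybe
Op 9: insert bee -> sets bits 3 8 -> bits=101111111
Op 10: query yak -> checks bit2=1, bit6=1 (all 1) -> maybe
Op 11: query hen -> checks bit4=1, bit5=1, bit7=1 (all 1) -> maybe
Query results in order: no maybe no maybe maybe maybe

Answer: no maybe no maybe maybe maybe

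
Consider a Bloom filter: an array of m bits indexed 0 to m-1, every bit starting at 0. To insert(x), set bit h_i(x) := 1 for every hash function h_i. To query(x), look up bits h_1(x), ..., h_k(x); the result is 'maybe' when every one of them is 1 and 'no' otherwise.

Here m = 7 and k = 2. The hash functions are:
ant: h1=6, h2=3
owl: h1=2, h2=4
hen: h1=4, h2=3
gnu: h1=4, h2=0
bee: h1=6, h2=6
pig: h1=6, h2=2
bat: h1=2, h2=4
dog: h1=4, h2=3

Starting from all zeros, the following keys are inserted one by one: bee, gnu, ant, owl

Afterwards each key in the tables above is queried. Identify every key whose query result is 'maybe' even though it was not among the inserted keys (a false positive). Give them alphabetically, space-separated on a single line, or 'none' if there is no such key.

Answer: bat dog hen pig

Derivation:
Start: bits=0000000
After insert 'bee': sets bits 6 -> bits=0000001
After insert 'gnu': sets bits 0 4 -> bits=1000101
After insert 'ant': sets bits 3 6 -> bits=1001101
After insert 'owl': sets bits 2 4 -> bits=1011101
Not inserted: bat dog hen pig — query each against bits=1011101:
query bat: checks bit2=1, bit4=1 (all 1) -> maybe => FALSE POSITIVE
query dog: checks bit3=1, bit4=1 (all 1) -> maybe => FALSE POSITIVE
query hen: checks bit3=1, bit4=1 (all 1) -> maybe => FALSE POSITIVE
query pig: checks bit2=1, bit6=1 (all 1) -> maybe => FALSE POSITIVE
False positives (alphabetical): bat dog hen pig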